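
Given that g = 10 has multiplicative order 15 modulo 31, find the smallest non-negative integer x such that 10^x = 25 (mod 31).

Successive powers of 10 modulo 31:
  10^0=1  10^1=10  10^2=7  10^3=8  10^4=18  10^5=25
So 10^5 ≡ 25 (mod 31), giving x = 5.

5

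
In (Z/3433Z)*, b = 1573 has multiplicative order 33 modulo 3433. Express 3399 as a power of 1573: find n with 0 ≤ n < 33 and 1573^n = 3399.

19

Successive powers of 1573 modulo 3433:
  1573^0=1  1573^1=1573  1573^2=2569  1573^3=396  1573^4=1535  1573^5=1156
  1573^6=2331  1573^7=219  1573^8=1187  1573^9=3032  1573^10=899  1573^11=3164
  1573^12=2555  1573^13=2405  1573^14=3332  1573^15=2478  1573^16=1439  1573^17=1200
  1573^18=2883  1573^19=3399
So 1573^19 ≡ 3399 (mod 3433), giving n = 19.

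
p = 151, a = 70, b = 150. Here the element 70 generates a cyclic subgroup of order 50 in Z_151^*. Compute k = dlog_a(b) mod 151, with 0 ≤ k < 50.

Successive powers of 70 modulo 151:
  70^0=1  70^1=70  70^2=68  70^3=79  70^4=94  70^5=87
  70^6=50  70^7=27  70^8=78  70^9=24  70^10=19  70^11=122
  70^12=84  70^13=142  70^14=125  70^15=143  70^16=44  70^17=60
  70^18=123  70^19=3  70^20=59  70^21=53  70^22=86  70^23=131
  70^24=110  70^25=150
So 70^25 ≡ 150 (mod 151), giving k = 25.

25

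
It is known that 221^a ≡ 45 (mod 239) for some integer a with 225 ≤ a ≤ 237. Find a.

236

Compute 221^225 mod 239 = 236, then multiply by 221 repeatedly:
  221^225=236  221^226=54  221^227=223  221^228=49  221^229=74
  221^230=102  221^231=76  221^232=66  221^233=7  221^234=113
  221^235=117  221^236=45
Found 45 at exponent 236.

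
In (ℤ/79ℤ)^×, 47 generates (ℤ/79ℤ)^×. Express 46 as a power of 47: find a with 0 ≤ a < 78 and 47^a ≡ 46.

60

Baby-step giant-step with m = ceil(sqrt(78)) = 9.
Baby table (47^j mod 79 for j=0..8):
  0:1  1:47  2:76  3:17  4:9  5:28  6:52  7:74
  8:2
Giant step factor: 47^(-9) ≡ 58 (mod 79).
Scan 46·58^i mod 79 for i = 0, 1, …:
  i=0: 46   i=1: 61   i=2: 62   i=3: 41
  i=4: 8   i=5: 69   i=6: 52
Match at i=6, j=6: a = 6·9 + 6 = 60.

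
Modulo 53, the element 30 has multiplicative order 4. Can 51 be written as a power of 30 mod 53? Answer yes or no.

no

51 ∈ ⟨30⟩ iff 51^4 ≡ 1 (mod 53), since |⟨30⟩| = 4.
51^4 mod 53 = 16.
Since 16 ≠ 1, 51 does not lie in the subgroup.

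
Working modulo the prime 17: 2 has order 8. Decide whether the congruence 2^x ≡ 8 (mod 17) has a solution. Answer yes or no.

8 ∈ ⟨2⟩ iff 8^8 ≡ 1 (mod 17), since |⟨2⟩| = 8.
8^8 mod 17 = 1.
Since 1 = 1, 8 lies in the subgroup.

yes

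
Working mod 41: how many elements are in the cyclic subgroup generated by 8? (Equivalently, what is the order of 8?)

20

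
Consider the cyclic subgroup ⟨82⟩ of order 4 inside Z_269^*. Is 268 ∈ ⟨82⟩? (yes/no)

yes

⟨82⟩ has order 4; its elements mod 269 are {1, 82, 187, 268}.
268 is in this set.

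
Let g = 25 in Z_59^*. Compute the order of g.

29

The order of 25 must divide p − 1 = 58 = 2 · 29.
Divisors: 1, 2, 29, 58.
Check each in increasing order: 25^1 ≡ 25;  25^2 ≡ 35;  25^29 ≡ 1.
Smallest exponent giving 1 is 29.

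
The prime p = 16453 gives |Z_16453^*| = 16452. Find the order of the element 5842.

5484

The order of 5842 must divide p − 1 = 16452 = 2^2 · 3^2 · 457.
Divisors: 1, 2, 3, 4, 6, 9, 12, 18, 36, 457, 914, 1371, 1828, 2742, 4113, 5484, 8226, 16452.
Check each in increasing order: 5842^1 ≡ 5842;  5842^2 ≡ 5442;  5842^3 ≡ 4968;  5842^4 ≡ 16417;  5842^6 ≡ 1524;  5842^9 ≡ 2852;  5842^12 ≡ 2703;  5842^18 ≡ 6122;  5842^36 ≡ 15403;  5842^457 ≡ 1707;  5842^914 ≡ 1668;  5842^1371 ≡ 907;  5842^1828 ≡ 1667;  5842^2742 ≡ 16452;  5842^4113 ≡ 15546;  5842^5484 ≡ 1.
Smallest exponent giving 1 is 5484.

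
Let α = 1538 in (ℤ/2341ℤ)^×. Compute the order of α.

The order of 1538 must divide p − 1 = 2340 = 2^2 · 3^2 · 5 · 13.
Divisors: 1, 2, 3, 4, 5, 6, 9, 10, 12, 13, 15, 18, 20, 26, 30, 36, 39, 45, 52, 60, 65, 78, 90, 117, 130, 156, 180, 195, 234, 260, 390, 468, 585, 780, 1170, 2340.
Check each in increasing order: 1538^1 ≡ 1538;  1538^2 ≡ 1034;  1538^3 ≡ 753;  1538^4 ≡ 1660;  1538^5 ≡ 1390;  1538^6 ≡ 487;  1538^9 ≡ 1515;  1538^10 ≡ 775;  1538^12 ≡ 728;  1538^13 ≡ 666;  1538^15 ≡ 390;  1538^18 ≡ 1045;  1538^20 ≡ 1329;  1538^26 ≡ 1107;  1538^30 ≡ 2276;  1538^36 ≡ 1119;  1538^39 ≡ 2188;  1538^45 ≡ 401;  1538^52 ≡ 1106;  1538^60 ≡ 1884;  1538^65 ≡ 1522;  1538^78 ≡ 2340;  1538^90 ≡ 1613;  1538^117 ≡ 153;  1538^130 ≡ 1235;  1538^156 ≡ 1.
Smallest exponent giving 1 is 156.

156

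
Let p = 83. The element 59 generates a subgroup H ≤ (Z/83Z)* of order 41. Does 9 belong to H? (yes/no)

yes

9 ∈ ⟨59⟩ iff 9^41 ≡ 1 (mod 83), since |⟨59⟩| = 41.
9^41 mod 83 = 1.
Since 1 = 1, 9 lies in the subgroup.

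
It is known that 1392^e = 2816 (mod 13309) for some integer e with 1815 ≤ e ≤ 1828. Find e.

1815

Compute 1392^1815 mod 13309 = 2816, then multiply by 1392 repeatedly:
  1392^1815=2816
Found 2816 at exponent 1815.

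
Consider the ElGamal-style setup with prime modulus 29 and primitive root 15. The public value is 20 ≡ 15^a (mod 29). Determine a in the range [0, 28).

Successive powers of 15 modulo 29:
  15^0=1  15^1=15  15^2=22  15^3=11  15^4=20
So 15^4 ≡ 20 (mod 29), giving a = 4.

4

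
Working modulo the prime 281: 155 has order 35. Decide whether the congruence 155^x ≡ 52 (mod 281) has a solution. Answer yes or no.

no

52 ∈ ⟨155⟩ iff 52^35 ≡ 1 (mod 281), since |⟨155⟩| = 35.
52^35 mod 281 = 60.
Since 60 ≠ 1, 52 does not lie in the subgroup.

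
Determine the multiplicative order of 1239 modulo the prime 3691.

615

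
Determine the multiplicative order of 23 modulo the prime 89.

The order of 23 must divide p − 1 = 88 = 2^3 · 11.
Divisors: 1, 2, 4, 8, 11, 22, 44, 88.
Check each in increasing order: 23^1 ≡ 23;  23^2 ≡ 84;  23^4 ≡ 25;  23^8 ≡ 2;  23^11 ≡ 37;  23^22 ≡ 34;  23^44 ≡ 88;  23^88 ≡ 1.
Smallest exponent giving 1 is 88.

88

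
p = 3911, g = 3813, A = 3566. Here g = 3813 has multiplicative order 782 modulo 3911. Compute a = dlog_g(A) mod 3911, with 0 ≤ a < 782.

740

Baby-step giant-step with m = ceil(sqrt(782)) = 28.
Baby table (3813^j mod 3911 for j=0..27):
  0:1  1:3813  2:1782  3:1359  4:3703  5:829  6:889  7:2831
  8:243  9:3563  10:2816  11:1713  12:299  13:1986  14:922  15:3508
  16:384  17:1478  18:3774  19:1693  20:2259  21:1545  22:1119  23:3757
  24:3359  25:3253  26:1908  27:744
Giant step factor: 3813^(-28) ≡ 2612 (mod 3911).
Scan 3566·2612^i mod 3911 for i = 0, 1, …:
  i=0: 3566   i=1: 2301   i=2: 2916   i=3: 1875
  i=4: 928   i=5: 3027   i=6: 2393   i=7: 738
  i=8: 3444   i=9: 428     …   i=25: 3137
  i=26: 299
Match at i=26, j=12: a = 26·28 + 12 = 740.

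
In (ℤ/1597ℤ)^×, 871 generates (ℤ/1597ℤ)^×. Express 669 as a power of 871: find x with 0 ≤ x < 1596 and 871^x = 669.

Baby-step giant-step with m = ceil(sqrt(1596)) = 40.
Baby table (871^j mod 1597 for j=0..39):
  0:1  1:871  2:66  3:1591  4:1162  5:1201  6:36  7:1013
  8:779  9:1381  10:310  11:117  12:1296  13:1334  14:895  15:209
  16:1578  17:1018  18:343  19:114  20:280  21:1136  22:913  23:1514
  24:1169  25:910  26:498  27:971  28:928  29:206  30:562  31:820
  32:361  33:1419  34:1468  35:1028  36:1068  37:774  38:220  39:1577
Giant step factor: 871^(-40) ≡ 1358 (mod 1597).
Scan 669·1358^i mod 1597 for i = 0, 1, …:
  i=0: 669   i=1: 1406   i=2: 933   i=3: 593
  i=4: 406   i=5: 383   i=6: 1089   i=7: 40
  i=8: 22   i=9: 1130     …   i=19: 1341
  i=20: 498
Match at i=20, j=26: x = 20·40 + 26 = 826.

826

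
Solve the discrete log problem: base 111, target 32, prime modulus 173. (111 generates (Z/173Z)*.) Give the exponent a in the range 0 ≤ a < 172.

61

Baby-step giant-step with m = ceil(sqrt(172)) = 14.
Baby table (111^j mod 173 for j=0..13):
  0:1  1:111  2:38  3:66  4:60  5:86  6:31  7:154
  8:140  9:143  10:130  11:71  12:96  13:103
Giant step factor: 111^(-14) ≡ 150 (mod 173).
Scan 32·150^i mod 173 for i = 0, 1, …:
  i=0: 32   i=1: 129   i=2: 147   i=3: 79
  i=4: 86
Match at i=4, j=5: a = 4·14 + 5 = 61.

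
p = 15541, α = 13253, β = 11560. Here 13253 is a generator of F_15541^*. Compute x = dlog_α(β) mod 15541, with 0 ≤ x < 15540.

5471

Baby-step giant-step with m = ceil(sqrt(15540)) = 125.
Baby table (13253^j mod 15541 for j=0..124):
  0:1  1:13253  2:13168  3:5615  4:5287  5:9783  6:11077  7:3195
  8:9651  9:2273  10:5611  11:14439  12:3734  13:4158  14:13129  15:1601
  16:4588  17:8372  18:6917  19:10183  20:12796  21:1996  22:2206  23:3497
  24:2479  25:513  26:7372  27:10390  28:5410  29:8097  30:14477  31:10036
  32:7230  33:8925  34:474  35:3358  36:9691  37:3999  38:3937  39:5924
  40:13181  41:6953  42:5520  43:5073  44:2103  45:6046  46:13783  47:12726
  48:6746  49:12906  50:14513  51:5373  52:15048  53:9032  54:4314  55:13644
  56:4397  57:10232  58:9471  59:10047  60:13144  61:13904  62:75  63:14892
  64:8517  65:1518  66:8000  67:3298  68:7102  69:6510  70:8939  71:15065
  72:1218  73:10596  74:312  75:1030  76:5592  77:11288  78:2198  79:6260
  80:5922  81:2216  82:11699  83:9831  84:10040  85:13619  86:14974  87:7393
  88:8965  89:2200  90:1684  91:1176  92:13446  93:6732  94:13856  95:1112
  96:4468  97:3194  98:11939  99:4646  100:15537  101:9152  102:9492  103:8622
  104:9934  105:7491  106:2315  107:2761  108:8019  109:6449  110:8638  111:4408
  112:605  113:14450  114:9648  115:9137  116:12730  117:13135  118:3414  119:5891
  120:10980  121:7557  122:6717  123:1553  124:5625
Giant step factor: 13253^(-125) ≡ 2007 (mod 15541).
Scan 11560·2007^i mod 15541 for i = 0, 1, …:
  i=0: 11560   i=1: 13748   i=2: 6961   i=3: 14909
  i=4: 5938   i=5: 13160   i=6: 7961   i=7: 1579
  i=8: 14230   i=9: 10793     …   i=42: 854
  i=43: 4468
Match at i=43, j=96: x = 43·125 + 96 = 5471.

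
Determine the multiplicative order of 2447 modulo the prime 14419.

7209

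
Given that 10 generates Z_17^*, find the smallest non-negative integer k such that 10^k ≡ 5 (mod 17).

7

Successive powers of 10 modulo 17:
  10^0=1  10^1=10  10^2=15  10^3=14  10^4=4  10^5=6
  10^6=9  10^7=5
So 10^7 ≡ 5 (mod 17), giving k = 7.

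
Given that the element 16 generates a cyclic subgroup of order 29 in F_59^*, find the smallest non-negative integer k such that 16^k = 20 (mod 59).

2

Successive powers of 16 modulo 59:
  16^0=1  16^1=16  16^2=20
So 16^2 ≡ 20 (mod 59), giving k = 2.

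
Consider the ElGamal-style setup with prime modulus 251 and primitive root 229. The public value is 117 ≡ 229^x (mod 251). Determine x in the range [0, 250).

Baby-step giant-step with m = ceil(sqrt(250)) = 16.
Baby table (229^j mod 251 for j=0..15):
  0:1  1:229  2:233  3:145  4:73  5:151  6:192  7:43
  8:58  9:230  10:211  11:127  12:218  13:224  14:92  15:235
Giant step factor: 229^(-16) ≡ 169 (mod 251).
Scan 117·169^i mod 251 for i = 0, 1, …:
  i=0: 117   i=1: 195   i=2: 74   i=3: 207
  i=4: 94   i=5: 73
Match at i=5, j=4: x = 5·16 + 4 = 84.

84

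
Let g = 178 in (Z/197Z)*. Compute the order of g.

7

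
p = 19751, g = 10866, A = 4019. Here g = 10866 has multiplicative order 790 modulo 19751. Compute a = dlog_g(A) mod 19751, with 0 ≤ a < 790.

Baby-step giant-step with m = ceil(sqrt(790)) = 29.
Baby table (10866^j mod 19751 for j=0..28):
  0:1  1:10866  2:18229  3:13286  4:5617  5:3732  6:3109  7:8184
  8:8342  9:6833  10:3369  11:8951  12:7642  13:4768  14:2215  15:11472
  16:6191  17:19251  18:18276  19:10462  20:13087  21:15893  22:10345  23:5829
  24:16208  25:16212  26:423  27:14086  28:7977
Giant step factor: 10866^(-29) ≡ 16059 (mod 19751).
Scan 4019·16059^i mod 19751 for i = 0, 1, …:
  i=0: 4019   i=1: 14604   i=2: 2262   i=3: 3369
Match at i=3, j=10: a = 3·29 + 10 = 97.

97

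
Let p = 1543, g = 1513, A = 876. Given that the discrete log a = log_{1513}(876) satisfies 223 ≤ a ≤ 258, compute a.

Compute 1513^223 mod 1543 = 773, then multiply by 1513 repeatedly:
  1513^223=773  1513^224=1498  1513^225=1350  1513^226=1161  1513^227=659
  1513^228=289  1513^229=588  1513^230=876
Found 876 at exponent 230.

230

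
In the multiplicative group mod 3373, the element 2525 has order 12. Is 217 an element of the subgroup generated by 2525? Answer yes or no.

no

217 ∈ ⟨2525⟩ iff 217^12 ≡ 1 (mod 3373), since |⟨2525⟩| = 12.
217^12 mod 3373 = 87.
Since 87 ≠ 1, 217 does not lie in the subgroup.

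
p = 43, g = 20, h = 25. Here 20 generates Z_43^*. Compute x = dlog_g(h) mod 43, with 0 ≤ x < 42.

32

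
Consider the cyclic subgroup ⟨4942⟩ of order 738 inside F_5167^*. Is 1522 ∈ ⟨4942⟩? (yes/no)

1522 ∈ ⟨4942⟩ iff 1522^738 ≡ 1 (mod 5167), since |⟨4942⟩| = 738.
1522^738 mod 5167 = 1.
Since 1 = 1, 1522 lies in the subgroup.

yes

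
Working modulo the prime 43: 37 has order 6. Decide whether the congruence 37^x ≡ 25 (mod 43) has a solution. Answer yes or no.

no

⟨37⟩ has order 6; its elements mod 43 are {1, 6, 7, 36, 37, 42}.
25 is not in this set.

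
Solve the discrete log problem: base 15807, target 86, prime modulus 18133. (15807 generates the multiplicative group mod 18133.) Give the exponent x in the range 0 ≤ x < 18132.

542

Baby-step giant-step with m = ceil(sqrt(18132)) = 135.
Baby table (15807^j mod 18133 for j=0..134):
  0:1  1:15807  2:6642  3:24  4:16708  5:14344  6:576  7:2066
  8:17862  9:13824  10:13318  11:11629  12:5382  13:11371  14:7101  15:2237
  16:909  17:7227  18:17422  19:3683  20:10251  21:1069  22:15860  23:10295
  24:7523  25:17980  26:11351  27:17355  28:14461  29:429  30:17594  31:2537
  32:10296  33:5197  34:6489  35:11375  36:15930  37:10672  38:1005  39:1527
  40:2266  41:5987  42:382  43:18118  44:16757  45:9168  46:17773  47:3242
  48:2436  49:9493  50:5276  51:4065  52:10236  53:17826  54:6895  55:9935
  56:10765  57:2283  58:2711  59:4498  60:393  61:10665  62:17287  63:9432
  64:2098  65:15962  66:8772  67:14086  68:2295  69:11065  70:11670  71:681
  72:11698  73:8085  74:16344  75:8757  76:12710  77:11463  78:10705  79:14912
  80:3117  81:3058  82:13361  83:2276  84:860  85:12403  86:225  87:2507
  88:7544  89:5400  90:5769  91:17859  92:2669  93:11525  94:11557  95:9657
  96:4605  97:5373  98:14172  99:1722  100:2021  101:13734  102:5062  103:12238
  104:3222  105:12690  106:3584  107:4796  108:14432  109:13484  110:6306  111:1841
  112:15355  113:6280  114:7918  115:5860  116:5656  117:8702  118:13709  119:8813
  120:9385  121:2622  122:12049  123:7644  124:8529  125:17181  126:2126  127:5233
  128:13418  129:14758  130:16794  131:13771  132:9665  133:4130  134:4110
Giant step factor: 15807^(-135) ≡ 5119 (mod 18133).
Scan 86·5119^i mod 18133 for i = 0, 1, …:
  i=0: 86   i=1: 5042   i=2: 6739   i=3: 7975
  i=4: 6642
Match at i=4, j=2: x = 4·135 + 2 = 542.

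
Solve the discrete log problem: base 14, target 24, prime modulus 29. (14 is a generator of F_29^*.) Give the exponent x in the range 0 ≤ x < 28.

Successive powers of 14 modulo 29:
  14^0=1  14^1=14  14^2=22  14^3=18  14^4=20  14^5=19
  14^6=5  14^7=12  14^8=23  14^9=3  14^10=13  14^11=8
  14^12=25  14^13=2  14^14=28  14^15=15  14^16=7  14^17=11
  14^18=9  14^19=10  14^20=24
So 14^20 ≡ 24 (mod 29), giving x = 20.

20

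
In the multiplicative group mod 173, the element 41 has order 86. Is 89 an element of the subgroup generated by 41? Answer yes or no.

yes

89 ∈ ⟨41⟩ iff 89^86 ≡ 1 (mod 173), since |⟨41⟩| = 86.
89^86 mod 173 = 1.
Since 1 = 1, 89 lies in the subgroup.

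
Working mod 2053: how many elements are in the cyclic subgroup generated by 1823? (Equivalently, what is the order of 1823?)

The order of 1823 must divide p − 1 = 2052 = 2^2 · 3^3 · 19.
Divisors: 1, 2, 3, 4, 6, 9, 12, 18, 19, 27, 36, 38, 54, 57, 76, 108, 114, 171, 228, 342, 513, 684, 1026, 2052.
Check each in increasing order: 1823^1 ≡ 1823;  1823^2 ≡ 1575;  1823^3 ≡ 1131;  1823^4 ≡ 601;  1823^6 ≡ 142;  1823^9 ≡ 468;  1823^12 ≡ 1687;  1823^18 ≡ 1406;  1823^19 ≡ 994;  1823^27 ≡ 1048;  1823^36 ≡ 1850;  1823^38 ≡ 543;  1823^54 ≡ 2002;  1823^57 ≡ 1856;  1823^76 ≡ 1270;  1823^108 ≡ 548;  1823^114 ≡ 1855;  1823^171 ≡ 2052;  1823^228 ≡ 197;  1823^342 ≡ 1.
Smallest exponent giving 1 is 342.

342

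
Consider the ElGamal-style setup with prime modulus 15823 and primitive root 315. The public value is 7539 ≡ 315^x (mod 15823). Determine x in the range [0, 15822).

3718

Baby-step giant-step with m = ceil(sqrt(15822)) = 126.
Baby table (315^j mod 15823 for j=0..125):
  0:1  1:315  2:4287  3:5450  4:7866  5:9402  6:2729  7:5193
  8:6026  9:15253  10:10326  11:8975  12:10631  13:10112  14:4857  15:10947
  16:14714  17:14594  18:8440  19:336  20:10902  21:539  22:11555  23:535
  24:10295  25:15033  26:4318  27:15215  28:14179  29:4299  30:9230  31:11841
  32:11510  33:2183  34:7256  35:7128  36:14277  37:3523  38:2135  39:7959
  40:7051  41:5845  42:5707  43:9706  44:3551  45:10955  46:1411  47:1421
  48:4571  49:15795  50:7003  51:6548  52:5630  53:1274  54:5735  55:2703
  56:12826  57:5325  58:137  59:11509  60:1868  61:2969  62:1678  63:6411
  64:9944  65:15229  66:2766  67:1025  68:6415  69:11204  70:731  71:8743
  72:843  73:12377  74:6297  75:5680  76:1201  77:14386  78:6212  79:10551
  80:735  81:10003  82:2168  83:2531  84:6115  85:11642  86:12117  87:3512
  88:14493  89:8271  90:10393  91:14257  92:13046  93:11333  94:9720  95:7961
  96:7681  97:14419  98:784  99:9615  100:6532  101:590  102:11797  103:13473
  104:3431  105:4801  106:9130  107:11987  108:10031  109:10988  110:11806  111:485
  112:10368  113:6382  114:809  115:1667  116:2946  117:10256  118:2748  119:11178
  120:8364  121:8042  122:1550  123:13560  124:15013  125:13841
Giant step factor: 315^(-126) ≡ 2437 (mod 15823).
Scan 7539·2437^i mod 15823 for i = 0, 1, …:
  i=0: 7539   i=1: 2040   i=2: 3058   i=3: 15536
  i=4: 12616   i=5: 1103   i=6: 13924   i=7: 8276
  i=8: 10110   i=9: 1659     …   i=28: 6406
  i=29: 9944
Match at i=29, j=64: x = 29·126 + 64 = 3718.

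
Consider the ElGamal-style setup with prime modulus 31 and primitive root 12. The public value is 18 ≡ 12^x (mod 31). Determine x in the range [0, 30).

Successive powers of 12 modulo 31:
  12^0=1  12^1=12  12^2=20  12^3=23  12^4=28  12^5=26
  12^6=2  12^7=24  12^8=9  12^9=15  12^10=25  12^11=21
  12^12=4  12^13=17  12^14=18
So 12^14 ≡ 18 (mod 31), giving x = 14.

14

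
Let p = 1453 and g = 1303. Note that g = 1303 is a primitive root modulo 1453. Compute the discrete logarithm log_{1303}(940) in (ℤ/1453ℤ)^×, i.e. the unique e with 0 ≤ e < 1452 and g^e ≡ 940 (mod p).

680

Baby-step giant-step with m = ceil(sqrt(1452)) = 39.
Baby table (1303^j mod 1453 for j=0..38):
  0:1  1:1303  2:705  3:319  4:99  5:1133  6:51  7:1068
  8:1083  9:286  10:690  11:1116  12:1148  13:707  14:19  15:56
  16:318  17:249  18:428  19:1185  20:969  21:1403  22:235  23:1075
  24:33  25:862  26:17  27:356  28:361  29:1064  30:230  31:372
  32:867  33:720  34:975  35:503  36:106  37:83  38:627
Giant step factor: 1303^(-39) ≡ 103 (mod 1453).
Scan 940·103^i mod 1453 for i = 0, 1, …:
  i=0: 940   i=1: 922   i=2: 521   i=3: 1355
  i=4: 77   i=5: 666   i=6: 307   i=7: 1108
  i=8: 790   i=9: 2     …   i=16: 1004
  i=17: 249
Match at i=17, j=17: e = 17·39 + 17 = 680.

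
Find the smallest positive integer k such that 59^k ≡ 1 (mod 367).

61

The order of 59 must divide p − 1 = 366 = 2 · 3 · 61.
Divisors: 1, 2, 3, 6, 61, 122, 183, 366.
Check each in increasing order: 59^1 ≡ 59;  59^2 ≡ 178;  59^3 ≡ 226;  59^6 ≡ 63;  59^61 ≡ 1.
Smallest exponent giving 1 is 61.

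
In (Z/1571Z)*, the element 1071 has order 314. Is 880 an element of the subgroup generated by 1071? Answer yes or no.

no

880 ∈ ⟨1071⟩ iff 880^314 ≡ 1 (mod 1571), since |⟨1071⟩| = 314.
880^314 mod 1571 = 621.
Since 621 ≠ 1, 880 does not lie in the subgroup.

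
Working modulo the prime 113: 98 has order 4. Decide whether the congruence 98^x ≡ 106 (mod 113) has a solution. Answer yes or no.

no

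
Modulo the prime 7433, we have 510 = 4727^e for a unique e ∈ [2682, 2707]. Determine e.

2698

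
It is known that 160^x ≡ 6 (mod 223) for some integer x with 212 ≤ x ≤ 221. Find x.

Compute 160^212 mod 223 = 202, then multiply by 160 repeatedly:
  160^212=202  160^213=208  160^214=53  160^215=6
Found 6 at exponent 215.

215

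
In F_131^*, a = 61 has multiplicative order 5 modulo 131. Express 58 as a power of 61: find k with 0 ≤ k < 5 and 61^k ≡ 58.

4

Successive powers of 61 modulo 131:
  61^0=1  61^1=61  61^2=53  61^3=89  61^4=58
So 61^4 ≡ 58 (mod 131), giving k = 4.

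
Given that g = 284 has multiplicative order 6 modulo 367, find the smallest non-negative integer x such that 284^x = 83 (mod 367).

Successive powers of 284 modulo 367:
  284^0=1  284^1=284  284^2=283  284^3=366  284^4=83
So 284^4 ≡ 83 (mod 367), giving x = 4.

4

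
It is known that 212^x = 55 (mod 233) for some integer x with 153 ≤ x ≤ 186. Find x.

166

Compute 212^153 mod 233 = 165, then multiply by 212 repeatedly:
  212^153=165  212^154=30  212^155=69  212^156=182  212^157=139
  212^158=110  212^159=20  212^160=46  212^161=199  212^162=15
  212^163=151  212^164=91  212^165=186  212^166=55
Found 55 at exponent 166.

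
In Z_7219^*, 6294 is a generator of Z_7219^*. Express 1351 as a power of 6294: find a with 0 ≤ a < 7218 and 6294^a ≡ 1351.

3602

Baby-step giant-step with m = ceil(sqrt(7218)) = 85.
Baby table (6294^j mod 7219 for j=0..84):
  0:1  1:6294  2:3783  3:1940  4:3031  5:4516  6:2501  7:3874
  8:4393  9:772  10:581  11:4000  12:3347  13:976  14:6794  15:3299
  16:2062  17:5685  18:4026  19:954  20:5487  21:6701  22:2696  23:3974
  24:5740  25:3684  26:6887  27:3902  28:150  29:5630  30:4368  31:2240
  32:7072  33:6033  34:6981  35:3580  36:2021  37:296  38:522  39:823
  40:3939  41:2020  42:1221  43:3958  44:6102  45:908  46:4723  47:5939
  48:84  49:1709  50:136  51:4142  52:1939  53:3956  54:733  55:561
  56:843  57:7096  58:5490  59:3926  60:6826  61:2575  62:395  63:2794
  64:7171  65:1086  66:6110  67:727  68:6111  69:7021  70:2675  71:1742
  72:5706  73:6258  74:988  75:2913  76:5381  77:3685  78:5962  79:466
  80:2090  81:1442  82:1665  83:4741  84:3727
Giant step factor: 6294^(-85) ≡ 6663 (mod 7219).
Scan 1351·6663^i mod 7219 for i = 0, 1, …:
  i=0: 1351   i=1: 6839   i=2: 1929   i=3: 3107
  i=4: 5068   i=5: 4821   i=6: 4992   i=7: 3763
  i=8: 1282   i=9: 1889     …   i=41: 5025
  i=42: 7072
Match at i=42, j=32: a = 42·85 + 32 = 3602.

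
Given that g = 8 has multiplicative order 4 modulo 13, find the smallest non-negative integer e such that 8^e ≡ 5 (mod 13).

3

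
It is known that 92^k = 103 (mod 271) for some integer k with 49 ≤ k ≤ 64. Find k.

Compute 92^49 mod 271 = 197, then multiply by 92 repeatedly:
  92^49=197  92^50=238  92^51=216  92^52=89  92^53=58
  92^54=187  92^55=131  92^56=128  92^57=123  92^58=205
  92^59=161  92^60=178  92^61=116  92^62=103
Found 103 at exponent 62.

62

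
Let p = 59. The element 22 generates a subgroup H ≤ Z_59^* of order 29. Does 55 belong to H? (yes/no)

no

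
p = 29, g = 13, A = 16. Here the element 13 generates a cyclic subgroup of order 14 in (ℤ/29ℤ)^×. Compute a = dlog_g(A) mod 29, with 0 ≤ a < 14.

8

Successive powers of 13 modulo 29:
  13^0=1  13^1=13  13^2=24  13^3=22  13^4=25  13^5=6
  13^6=20  13^7=28  13^8=16
So 13^8 ≡ 16 (mod 29), giving a = 8.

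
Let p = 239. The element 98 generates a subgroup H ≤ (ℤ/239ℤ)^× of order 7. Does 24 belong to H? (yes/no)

⟨98⟩ has order 7; its elements mod 239 are {1, 10, 24, 44, 98, 100, 201}.
24 is in this set.

yes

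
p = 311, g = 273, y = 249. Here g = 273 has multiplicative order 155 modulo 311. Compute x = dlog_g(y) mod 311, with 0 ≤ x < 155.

56

Baby-step giant-step with m = ceil(sqrt(155)) = 13.
Baby table (273^j mod 311 for j=0..12):
  0:1  1:273  2:200  3:175  4:192  5:168  6:147  7:12
  8:166  9:223  10:234  11:127  12:150
Giant step factor: 273^(-13) ≡ 125 (mod 311).
Scan 249·125^i mod 311 for i = 0, 1, …:
  i=0: 249   i=1: 25   i=2: 15   i=3: 9
  i=4: 192
Match at i=4, j=4: x = 4·13 + 4 = 56.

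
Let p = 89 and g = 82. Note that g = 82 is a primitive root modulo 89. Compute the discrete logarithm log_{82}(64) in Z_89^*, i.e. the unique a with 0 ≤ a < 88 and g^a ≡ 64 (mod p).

24

Successive powers of 82 modulo 89:
  82^0=1  82^1=82  82^2=49  82^3=13  82^4=87  82^5=14
  82^6=80  82^7=63  82^8=4  82^9=61  82^10=18  82^11=52
  82^12=81  82^13=56  82^14=53  82^15=74  82^16=16  82^17=66
  82^18=72  82^19=30  82^20=57  82^21=46  82^22=34  82^23=29
  82^24=64
So 82^24 ≡ 64 (mod 89), giving a = 24.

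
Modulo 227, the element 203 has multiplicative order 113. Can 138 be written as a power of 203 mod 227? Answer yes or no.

no

138 ∈ ⟨203⟩ iff 138^113 ≡ 1 (mod 227), since |⟨203⟩| = 113.
138^113 mod 227 = 226.
Since 226 ≠ 1, 138 does not lie in the subgroup.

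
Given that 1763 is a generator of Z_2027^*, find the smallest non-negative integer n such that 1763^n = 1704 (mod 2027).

1949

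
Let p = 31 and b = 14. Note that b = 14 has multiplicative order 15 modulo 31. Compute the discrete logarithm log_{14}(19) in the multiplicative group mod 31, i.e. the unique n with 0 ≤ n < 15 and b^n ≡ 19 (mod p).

Successive powers of 14 modulo 31:
  14^0=1  14^1=14  14^2=10  14^3=16  14^4=7  14^5=5
  14^6=8  14^7=19
So 14^7 ≡ 19 (mod 31), giving n = 7.

7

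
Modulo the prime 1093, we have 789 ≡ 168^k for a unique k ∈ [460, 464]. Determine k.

Compute 168^460 mod 1093 = 418, then multiply by 168 repeatedly:
  168^460=418  168^461=272  168^462=883  168^463=789
Found 789 at exponent 463.

463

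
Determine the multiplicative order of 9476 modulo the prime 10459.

10458

The order of 9476 must divide p − 1 = 10458 = 2 · 3^2 · 7 · 83.
Divisors: 1, 2, 3, 6, 7, 9, 14, 18, 21, 42, 63, 83, 126, 166, 249, 498, 581, 747, 1162, 1494, 1743, 3486, 5229, 10458.
Check each in increasing order: 9476^1 ≡ 9476;  9476^2 ≡ 4061;  9476^3 ≡ 3375;  9476^6 ≡ 774;  9476^7 ≡ 2665;  9476^9 ≡ 7959;  9476^14 ≡ 564;  9476^18 ≡ 5977;  9476^21 ≡ 7423;  9476^42 ≡ 2917;  9476^63 ≡ 2761;  9476^83 ≡ 1654;  9476^126 ≡ 8969;  9476^166 ≡ 5917;  9476^249 ≡ 7553;  9476^498 ≡ 4423;  9476^581 ≡ 4801;  9476^747 ≡ 873;  9476^1162 ≡ 8424;  9476^1494 ≡ 9081;  9476^1743 ≡ 9130;  9476^3486 ≡ 9129;  9476^5229 ≡ 10458;  9476^10458 ≡ 1.
Smallest exponent giving 1 is 10458.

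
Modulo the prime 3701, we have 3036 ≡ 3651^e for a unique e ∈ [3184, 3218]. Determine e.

Compute 3651^3184 mod 3701 = 2986, then multiply by 3651 repeatedly:
  3651^3184=2986  3651^3185=2441  3651^3186=83  3651^3187=3252  3651^3188=244
  3651^3189=2604  3651^3190=3036
Found 3036 at exponent 3190.

3190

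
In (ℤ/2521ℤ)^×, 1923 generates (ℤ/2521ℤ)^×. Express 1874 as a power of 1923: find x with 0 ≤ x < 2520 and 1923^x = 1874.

Baby-step giant-step with m = ceil(sqrt(2520)) = 51.
Baby table (1923^j mod 2521 for j=0..50):
  0:1  1:1923  2:2143  3:1675  4:1708  5:2142  6:2273  7:2086
  8:467  9:565  10:2465  11:715  12:1000  13:1998  14:150  15:1056
  16:1283  17:1671  18:1579  19:1133  20:615  21:296  22:1983  23:1557
  24:1684  25:1368  26:1261  27:2222  28:2332  29:2098  30:854  31:1071
  32:2397  33:1043  34:1494  35:1543  36:2493  37:1618  38:500  39:999
  40:75  41:528  42:1902  43:2096  44:2050  45:1827  46:1568  47:148
  48:2252  49:2039  50:842
Giant step factor: 1923^(-51) ≡ 129 (mod 2521).
Scan 1874·129^i mod 2521 for i = 0, 1, …:
  i=0: 1874   i=1: 2251   i=2: 464   i=3: 1873
  i=4: 2122   i=5: 1470   i=6: 555   i=7: 1007
  i=8: 1332   i=9: 400     …   i=40: 1049
  i=41: 1708
Match at i=41, j=4: x = 41·51 + 4 = 2095.

2095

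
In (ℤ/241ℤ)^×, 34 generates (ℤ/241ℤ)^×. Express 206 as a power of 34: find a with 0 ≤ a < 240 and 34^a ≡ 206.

Baby-step giant-step with m = ceil(sqrt(240)) = 16.
Baby table (34^j mod 241 for j=0..15):
  0:1  1:34  2:192  3:21  4:232  5:176  6:200  7:52
  8:81  9:103  10:128  11:14  12:235  13:37  14:53  15:115
Giant step factor: 34^(-16) ≡ 183 (mod 241).
Scan 206·183^i mod 241 for i = 0, 1, …:
  i=0: 206   i=1: 102   i=2: 109   i=3: 185
  i=4: 115
Match at i=4, j=15: a = 4·16 + 15 = 79.

79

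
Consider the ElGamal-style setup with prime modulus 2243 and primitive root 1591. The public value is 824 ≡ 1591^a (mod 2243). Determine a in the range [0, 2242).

953

Baby-step giant-step with m = ceil(sqrt(2242)) = 48.
Baby table (1591^j mod 2243 for j=0..47):
  0:1  1:1591  2:1177  3:1945  4:1398  5:1405  6:1327  7:594
  8:751  9:1565  10:185  11:502  12:174  13:945  14:685  15:1980
  16:1008  17:2226  18:2112  19:178  20:580  21:907  22:788  23:2114
  24:1117  25:691  26:311  27:1341  28:438  29:1528  30:1879  31:1813
  32:2228  33:808  34:289  35:2227  36:1460  37:1355  38:282  39:62
  40:2193  41:1198  42:1711  43:1442  44:1876  45:1526  46:940  47:1702
Giant step factor: 1591^(-48) ≡ 1440 (mod 2243).
Scan 824·1440^i mod 2243 for i = 0, 1, …:
  i=0: 824   i=1: 13   i=2: 776   i=3: 426
  i=4: 1101   i=5: 1882   i=6: 536   i=7: 248
  i=8: 483   i=9: 190     …   i=18: 708
  i=19: 1198
Match at i=19, j=41: a = 19·48 + 41 = 953.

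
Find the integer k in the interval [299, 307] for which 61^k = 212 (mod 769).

305

Compute 61^299 mod 769 = 664, then multiply by 61 repeatedly:
  61^299=664  61^300=516  61^301=716  61^302=612  61^303=420
  61^304=243  61^305=212
Found 212 at exponent 305.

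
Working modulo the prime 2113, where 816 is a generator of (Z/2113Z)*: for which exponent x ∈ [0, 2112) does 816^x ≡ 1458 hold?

852

Baby-step giant-step with m = ceil(sqrt(2112)) = 46.
Baby table (816^j mod 2113 for j=0..45):
  0:1  1:816  2:261  3:1676  4:505  5:45  6:799  7:1180
  8:1465  9:1595  10:2025  11:34  12:275  13:422  14:2046  15:266
  16:1530  17:1810  18:2086  19:1211  20:1405  21:1234  22:1156  23:898
  24:1670  25:1948  26:592  27:1308  28:263  29:1195  30:1027  31:1284
  32:1809  33:1270  34:950  35:1842  36:729  37:1111  38:99  39:490
  40:483  41:1110  42:1396  43:229  44:920  45:605
Giant step factor: 816^(-46) ≡ 1600 (mod 2113).
Scan 1458·1600^i mod 2113 for i = 0, 1, …:
  i=0: 1458   i=1: 48   i=2: 732   i=3: 598
  i=4: 1724   i=5: 935   i=6: 2109   i=7: 2052
  i=8: 1711   i=9: 1265     …   i=17: 1599
  i=18: 1670
Match at i=18, j=24: x = 18·46 + 24 = 852.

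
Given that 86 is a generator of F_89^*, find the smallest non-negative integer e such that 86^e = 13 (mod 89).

Baby-step giant-step with m = ceil(sqrt(88)) = 10.
Baby table (86^j mod 89 for j=0..9):
  0:1  1:86  2:9  3:62  4:81  5:24  6:17  7:38
  8:64  9:75
Giant step factor: 86^(-10) ≡ 53 (mod 89).
Scan 13·53^i mod 89 for i = 0, 1, …:
  i=0: 13   i=1: 66   i=2: 27   i=3: 7
  i=4: 15   i=5: 83   i=6: 38
Match at i=6, j=7: e = 6·10 + 7 = 67.

67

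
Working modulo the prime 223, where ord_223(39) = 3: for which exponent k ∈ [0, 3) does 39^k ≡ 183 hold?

2

Successive powers of 39 modulo 223:
  39^0=1  39^1=39  39^2=183
So 39^2 ≡ 183 (mod 223), giving k = 2.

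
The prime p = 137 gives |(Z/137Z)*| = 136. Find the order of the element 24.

136

The order of 24 must divide p − 1 = 136 = 2^3 · 17.
Divisors: 1, 2, 4, 8, 17, 34, 68, 136.
Check each in increasing order: 24^1 ≡ 24;  24^2 ≡ 28;  24^4 ≡ 99;  24^8 ≡ 74;  24^17 ≡ 41;  24^34 ≡ 37;  24^68 ≡ 136;  24^136 ≡ 1.
Smallest exponent giving 1 is 136.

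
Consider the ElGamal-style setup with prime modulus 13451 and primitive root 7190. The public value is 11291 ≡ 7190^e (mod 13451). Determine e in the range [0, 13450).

9347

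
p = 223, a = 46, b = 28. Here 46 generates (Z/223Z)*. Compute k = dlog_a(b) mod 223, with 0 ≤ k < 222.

168

Baby-step giant-step with m = ceil(sqrt(222)) = 15.
Baby table (46^j mod 223 for j=0..14):
  0:1  1:46  2:109  3:108  4:62  5:176  6:68  7:6
  8:53  9:208  10:202  11:149  12:164  13:185  14:36
Giant step factor: 46^(-15) ≡ 54 (mod 223).
Scan 28·54^i mod 223 for i = 0, 1, …:
  i=0: 28   i=1: 174   i=2: 30   i=3: 59
  i=4: 64   i=5: 111   i=6: 196   i=7: 103
  i=8: 210   i=9: 190   i=10: 2   i=11: 108
Match at i=11, j=3: k = 11·15 + 3 = 168.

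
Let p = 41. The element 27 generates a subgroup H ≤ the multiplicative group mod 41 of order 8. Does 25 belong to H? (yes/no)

no

⟨27⟩ has order 8; its elements mod 41 are {1, 3, 9, 14, 27, 32, 38, 40}.
25 is not in this set.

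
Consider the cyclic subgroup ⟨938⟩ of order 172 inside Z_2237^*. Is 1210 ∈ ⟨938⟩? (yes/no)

yes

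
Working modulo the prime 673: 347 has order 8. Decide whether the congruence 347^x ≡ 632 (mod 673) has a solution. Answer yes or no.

no

⟨347⟩ has order 8; its elements mod 673 are {1, 58, 64, 326, 347, 609, 615, 672}.
632 is not in this set.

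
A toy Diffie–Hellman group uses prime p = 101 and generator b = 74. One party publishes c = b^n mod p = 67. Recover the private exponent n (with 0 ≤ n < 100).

Baby-step giant-step with m = ceil(sqrt(100)) = 10.
Baby table (74^j mod 101 for j=0..9):
  0:1  1:74  2:22  3:12  4:80  5:62  6:43  7:51
  8:37  9:11
Giant step factor: 74^(-10) ≡ 17 (mod 101).
Scan 67·17^i mod 101 for i = 0, 1, …:
  i=0: 67   i=1: 28   i=2: 72   i=3: 12
Match at i=3, j=3: n = 3·10 + 3 = 33.

33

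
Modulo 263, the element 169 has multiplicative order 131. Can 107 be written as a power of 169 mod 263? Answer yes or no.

no

107 ∈ ⟨169⟩ iff 107^131 ≡ 1 (mod 263), since |⟨169⟩| = 131.
107^131 mod 263 = 262.
Since 262 ≠ 1, 107 does not lie in the subgroup.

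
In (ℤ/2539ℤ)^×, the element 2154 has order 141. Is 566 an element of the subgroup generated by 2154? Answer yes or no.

yes

566 ∈ ⟨2154⟩ iff 566^141 ≡ 1 (mod 2539), since |⟨2154⟩| = 141.
566^141 mod 2539 = 1.
Since 1 = 1, 566 lies in the subgroup.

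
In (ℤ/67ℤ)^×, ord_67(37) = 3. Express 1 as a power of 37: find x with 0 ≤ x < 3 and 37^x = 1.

0

Successive powers of 37 modulo 67:
  37^0=1
So 37^0 ≡ 1 (mod 67), giving x = 0.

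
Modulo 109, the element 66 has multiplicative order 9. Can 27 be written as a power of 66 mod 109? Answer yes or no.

⟨66⟩ has order 9; its elements mod 109 are {1, 16, 27, 38, 45, 63, 66, 75, 105}.
27 is in this set.

yes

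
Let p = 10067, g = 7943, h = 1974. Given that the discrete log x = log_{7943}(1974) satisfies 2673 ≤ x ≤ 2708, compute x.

2675

Compute 7943^2673 mod 10067 = 1171, then multiply by 7943 repeatedly:
  7943^2673=1171  7943^2674=9412  7943^2675=1974
Found 1974 at exponent 2675.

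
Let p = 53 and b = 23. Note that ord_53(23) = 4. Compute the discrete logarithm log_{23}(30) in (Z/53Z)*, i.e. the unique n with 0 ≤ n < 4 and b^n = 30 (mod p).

3

Successive powers of 23 modulo 53:
  23^0=1  23^1=23  23^2=52  23^3=30
So 23^3 ≡ 30 (mod 53), giving n = 3.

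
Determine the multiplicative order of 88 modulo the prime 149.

37

The order of 88 must divide p − 1 = 148 = 2^2 · 37.
Divisors: 1, 2, 4, 37, 74, 148.
Check each in increasing order: 88^1 ≡ 88;  88^2 ≡ 145;  88^4 ≡ 16;  88^37 ≡ 1.
Smallest exponent giving 1 is 37.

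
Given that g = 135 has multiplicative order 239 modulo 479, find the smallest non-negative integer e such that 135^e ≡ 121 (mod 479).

148

Baby-step giant-step with m = ceil(sqrt(239)) = 16.
Baby table (135^j mod 479 for j=0..15):
  0:1  1:135  2:23  3:231  4:50  5:44  6:192  7:54
  8:105  9:284  10:20  11:305  12:460  13:309  14:42  15:401
Giant step factor: 135^(-16) ≡ 60 (mod 479).
Scan 121·60^i mod 479 for i = 0, 1, …:
  i=0: 121   i=1: 75   i=2: 189   i=3: 323
  i=4: 220   i=5: 267   i=6: 213   i=7: 326
  i=8: 400   i=9: 50
Match at i=9, j=4: e = 9·16 + 4 = 148.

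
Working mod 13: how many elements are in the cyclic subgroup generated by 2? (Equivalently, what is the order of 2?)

12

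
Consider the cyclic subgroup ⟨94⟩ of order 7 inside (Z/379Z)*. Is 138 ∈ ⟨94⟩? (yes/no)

yes

138 ∈ ⟨94⟩ iff 138^7 ≡ 1 (mod 379), since |⟨94⟩| = 7.
138^7 mod 379 = 1.
Since 1 = 1, 138 lies in the subgroup.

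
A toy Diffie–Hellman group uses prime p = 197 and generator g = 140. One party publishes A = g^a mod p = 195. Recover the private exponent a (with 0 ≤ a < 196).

Baby-step giant-step with m = ceil(sqrt(196)) = 14.
Baby table (140^j mod 197 for j=0..13):
  0:1  1:140  2:97  3:184  4:150  5:118  6:169  7:20
  8:42  9:167  10:134  11:45  12:193  13:31
Giant step factor: 140^(-14) ≡ 33 (mod 197).
Scan 195·33^i mod 197 for i = 0, 1, …:
  i=0: 195   i=1: 131   i=2: 186   i=3: 31
Match at i=3, j=13: a = 3·14 + 13 = 55.

55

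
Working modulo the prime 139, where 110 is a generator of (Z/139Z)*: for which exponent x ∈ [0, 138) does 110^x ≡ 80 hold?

114

Baby-step giant-step with m = ceil(sqrt(138)) = 12.
Baby table (110^j mod 139 for j=0..11):
  0:1  1:110  2:7  3:75  4:49  5:108  6:65  7:61
  8:38  9:10  10:127  11:70
Giant step factor: 110^(-12) ≡ 91 (mod 139).
Scan 80·91^i mod 139 for i = 0, 1, …:
  i=0: 80   i=1: 52   i=2: 6   i=3: 129
  i=4: 63   i=5: 34   i=6: 36   i=7: 79
  i=8: 100   i=9: 65
Match at i=9, j=6: x = 9·12 + 6 = 114.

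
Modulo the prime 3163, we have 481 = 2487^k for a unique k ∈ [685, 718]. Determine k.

Compute 2487^685 mod 3163 = 1953, then multiply by 2487 repeatedly:
  2487^685=1953  2487^686=1906  2487^687=2048  2487^688=946  2487^689=2593
  2487^690=2597  2487^691=3056  2487^692=2746  2487^693=385  2487^694=2269
  2487^695=211  2487^696=2862  2487^697=1044  2487^698=2768  2487^699=1328
  2487^700=564  2487^701=1459  2487^702=572  2487^703=2377  2487^704=3115
  2487^705=818  2487^706=557  2487^707=3028  2487^708=2696  2487^709=2555
  2487^710=2981  2487^711=2838  2487^712=1453  2487^713=1465  2487^714=2842
  2487^715=1912  2487^716=1155  2487^717=481
Found 481 at exponent 717.

717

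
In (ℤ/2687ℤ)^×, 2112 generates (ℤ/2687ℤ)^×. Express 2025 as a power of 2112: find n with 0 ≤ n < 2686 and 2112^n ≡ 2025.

Baby-step giant-step with m = ceil(sqrt(2686)) = 52.
Baby table (2112^j mod 2687 for j=0..51):
  0:1  1:2112  2:124  3:1249  4:1941  5:1717  6:1541  7:635
  8:307  9:817  10:450  11:1889  12:2060  13:467  14:175  15:1481
  16:204  17:928  18:1113  19:2218  20:975  21:958  22:2672  23:564
  24:827  25:74  26:442  27:1115  28:1068  29:1223  30:769  31:1180
  32:1311  33:1222  34:1344  35:1056  36:62  37:1968  38:2314  39:2202
  40:2114  41:1661  42:1497  43:1752  44:225  45:2288  46:1030  47:1577
  48:1431  49:2084  50:102  51:464
Giant step factor: 2112^(-52) ≡ 816 (mod 2687).
Scan 2025·816^i mod 2687 for i = 0, 1, …:
  i=0: 2025   i=1: 2582   i=2: 304   i=3: 860
  i=4: 453   i=5: 1529   i=6: 896   i=7: 272
  i=8: 1618   i=9: 971     …   i=20: 1456
  i=21: 442
Match at i=21, j=26: n = 21·52 + 26 = 1118.

1118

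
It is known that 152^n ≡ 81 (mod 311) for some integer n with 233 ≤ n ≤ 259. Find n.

242

Compute 152^233 mod 311 = 266, then multiply by 152 repeatedly:
  152^233=266  152^234=2  152^235=304  152^236=180  152^237=303
  152^238=28  152^239=213  152^240=32  152^241=199  152^242=81
Found 81 at exponent 242.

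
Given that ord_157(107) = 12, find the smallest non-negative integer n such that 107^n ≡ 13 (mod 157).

Successive powers of 107 modulo 157:
  107^0=1  107^1=107  107^2=145  107^3=129  107^4=144  107^5=22
  107^6=156  107^7=50  107^8=12  107^9=28  107^10=13
So 107^10 ≡ 13 (mod 157), giving n = 10.

10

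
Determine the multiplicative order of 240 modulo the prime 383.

The order of 240 must divide p − 1 = 382 = 2 · 191.
Divisors: 1, 2, 191, 382.
Check each in increasing order: 240^1 ≡ 240;  240^2 ≡ 150;  240^191 ≡ 382;  240^382 ≡ 1.
Smallest exponent giving 1 is 382.

382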